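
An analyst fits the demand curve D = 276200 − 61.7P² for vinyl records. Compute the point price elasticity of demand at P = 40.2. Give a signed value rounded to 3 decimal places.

-1.130

dD/dP = −2·61.7·P = -4960.68. At P = 40.2, D = 176490.332.
Ed = (dD/dP)·(P/D) = (-4960.68) × (40.2/176490.332) = -1.12991…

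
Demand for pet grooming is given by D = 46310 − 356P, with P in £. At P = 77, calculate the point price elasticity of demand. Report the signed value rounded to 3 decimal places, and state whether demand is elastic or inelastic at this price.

-1.451; elastic

dD/dP = −356. At P = 77, D = 46310 − 356(77) = 18898.
Ed = (dD/dP)·(P/D) = −356 × (77/18898) = -1.45052…
|Ed| = 1.451 > 1, so demand is elastic.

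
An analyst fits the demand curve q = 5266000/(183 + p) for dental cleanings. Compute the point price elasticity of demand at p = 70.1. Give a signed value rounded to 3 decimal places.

dq/dp = −5266000/(183 + p)² = -82.2047. At p = 70.1, q = 20806.
Ed = (dq/dp)·(p/q) = (-82.2047) × (70.1/20806) = -0.27696…

-0.277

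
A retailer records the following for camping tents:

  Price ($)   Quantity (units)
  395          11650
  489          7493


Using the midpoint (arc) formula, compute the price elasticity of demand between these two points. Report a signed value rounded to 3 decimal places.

%ΔQ = (7493 − 11650) / [(11650 + 7493)/2] = -4157/9571.5 = -0.434310…
%ΔP = (489 − 395) / [(395 + 489)/2] = 94/442 = 0.212669…
Arc Ed = %ΔQ / %ΔP = (-4157/9571.5) / (94/442) = -2.04218…

-2.042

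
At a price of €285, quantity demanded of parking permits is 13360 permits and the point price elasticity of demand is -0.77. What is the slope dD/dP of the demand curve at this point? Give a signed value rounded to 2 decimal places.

-36.10

Ed = (dD/dP)·(P/D) ⇒ dD/dP = Ed·D/P = (-0.77)·13360/285 = -36.0954…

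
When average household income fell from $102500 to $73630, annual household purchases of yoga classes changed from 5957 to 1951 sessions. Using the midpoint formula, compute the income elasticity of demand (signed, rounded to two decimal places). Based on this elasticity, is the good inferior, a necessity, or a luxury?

3.09; luxury

%ΔQ = (1951 − 5957)/[( 5957 + 1951)/2] = -4006/3954 = -1.013151…
%ΔIncome = (73630 − 102500)/[( 102500 + 73630)/2] = -28870/88065 = -0.327826…
E_income = (-4006/3954) / (-28870/88065) = 3.0905…
E_income > 1 ⇒ normal good, luxury.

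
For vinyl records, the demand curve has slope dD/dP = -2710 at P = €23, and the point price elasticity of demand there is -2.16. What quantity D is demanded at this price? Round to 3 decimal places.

28856.481

Ed = (dD/dP)·(P/D) ⇒ D = (dD/dP)·P/Ed = (-2710)·23/(-2.16) = 28856.48148…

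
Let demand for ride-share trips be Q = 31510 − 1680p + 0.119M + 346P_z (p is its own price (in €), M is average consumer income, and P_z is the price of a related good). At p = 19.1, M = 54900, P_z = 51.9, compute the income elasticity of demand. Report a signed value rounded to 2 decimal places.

At the given values, Q = 31510 − 1680(19.1) + 0.119(54900) + 346(51.9) = 23912.5.
∂Q/∂M = 0.119.
E = (0.119) × (54900/23912.5) = 0.2732…

0.27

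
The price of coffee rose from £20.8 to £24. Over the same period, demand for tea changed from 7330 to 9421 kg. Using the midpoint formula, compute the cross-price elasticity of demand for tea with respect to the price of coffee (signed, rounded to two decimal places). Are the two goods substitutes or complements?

%ΔQ_{tea} = (9421 − 7330)/avg = 2091/8375.5 = 0.249656…
%ΔP_{coffee} = (24 − 20.8)/avg = 3.2/22.4 = 0.142857…
E_cross = (2091/8375.5) / (3.2/22.4) = 1.7475…
E_cross > 0 ⇒ the goods are substitutes.

1.75; substitutes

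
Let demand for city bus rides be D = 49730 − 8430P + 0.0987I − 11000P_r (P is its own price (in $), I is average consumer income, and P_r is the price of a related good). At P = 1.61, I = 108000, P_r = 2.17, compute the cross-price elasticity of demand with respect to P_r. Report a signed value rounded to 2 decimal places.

At the given values, D = 49730 − 8430(1.61) + 0.0987(108000) − 11000(2.17) = 22947.3.
∂D/∂P_r = -11000.
E = (-11000) × (2.17/22947.3) = -1.0402…

-1.04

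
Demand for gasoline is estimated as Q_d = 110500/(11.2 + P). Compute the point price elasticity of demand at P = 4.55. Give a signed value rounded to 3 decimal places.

-0.289

dQ_d/dP = −110500/(11.2 + P)² = -445.452. At P = 4.55, Q_d = 7015.87.
Ed = (dQ_d/dP)·(P/Q_d) = (-445.452) × (4.55/7015.87) = -0.28888…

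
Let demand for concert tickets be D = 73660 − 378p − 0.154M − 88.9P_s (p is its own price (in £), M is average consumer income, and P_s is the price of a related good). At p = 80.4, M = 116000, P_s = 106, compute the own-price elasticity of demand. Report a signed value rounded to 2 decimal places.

At the given values, D = 73660 − 378(80.4) − 0.154(116000) − 88.9(106) = 15981.4.
∂D/∂p = −378.
E = (-378) × (80.4/15981.4) = -1.9016…

-1.90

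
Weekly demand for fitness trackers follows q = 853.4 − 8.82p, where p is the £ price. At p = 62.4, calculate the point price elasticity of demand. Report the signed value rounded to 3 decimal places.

dq/dp = −8.82. At p = 62.4, q = 853.4 − 8.82(62.4) = 303.032.
Ed = (dq/dp)·(p/q) = −8.82 × (62.4/303.032) = -1.81620…

-1.816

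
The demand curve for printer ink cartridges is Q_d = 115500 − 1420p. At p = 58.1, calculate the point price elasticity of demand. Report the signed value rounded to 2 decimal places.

dQ_d/dp = −1420. At p = 58.1, Q_d = 115500 − 1420(58.1) = 32998.
Ed = (dQ_d/dp)·(p/Q_d) = −1420 × (58.1/32998) = -2.5002…

-2.50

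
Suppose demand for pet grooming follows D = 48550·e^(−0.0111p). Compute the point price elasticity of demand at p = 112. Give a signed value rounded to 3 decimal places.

-1.243

dD/dp = −0.0111·D = -155.452. At p = 112, D = 14004.7.
Ed = (dD/dp)·(p/D) = (-155.452) × (112/14004.7) = -1.2432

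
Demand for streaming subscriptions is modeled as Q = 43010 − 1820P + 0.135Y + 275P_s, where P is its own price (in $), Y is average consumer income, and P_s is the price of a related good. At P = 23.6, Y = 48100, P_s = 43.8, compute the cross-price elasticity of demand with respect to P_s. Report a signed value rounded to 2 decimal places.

At the given values, Q = 43010 − 1820(23.6) + 0.135(48100) + 275(43.8) = 18596.5.
∂Q/∂P_s = 275.
E = (275) × (43.8/18596.5) = 0.6477…

0.65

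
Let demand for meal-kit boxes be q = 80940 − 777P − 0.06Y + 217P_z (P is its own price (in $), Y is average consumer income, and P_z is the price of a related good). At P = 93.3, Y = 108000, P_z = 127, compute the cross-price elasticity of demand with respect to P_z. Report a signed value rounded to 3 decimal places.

At the given values, q = 80940 − 777(93.3) − 0.06(108000) + 217(127) = 29524.9.
∂q/∂P_z = 217.
E = (217) × (127/29524.9) = 0.93341…

0.933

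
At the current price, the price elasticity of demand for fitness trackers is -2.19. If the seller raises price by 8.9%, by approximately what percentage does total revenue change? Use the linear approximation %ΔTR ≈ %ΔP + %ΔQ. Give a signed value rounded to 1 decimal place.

-10.6%

%ΔQ ≈ Ed × %ΔP = (-2.19) × (+8.9%) = -19.4910%
%ΔTR ≈ %ΔP + %ΔQ = (+8.9%) + (-19.4910%) = -10.5910%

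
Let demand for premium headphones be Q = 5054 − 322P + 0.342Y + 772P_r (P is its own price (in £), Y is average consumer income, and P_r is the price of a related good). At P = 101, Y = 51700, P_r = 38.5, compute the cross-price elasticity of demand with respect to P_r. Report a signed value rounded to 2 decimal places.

1.49

At the given values, Q = 5054 − 322(101) + 0.342(51700) + 772(38.5) = 19935.4.
∂Q/∂P_r = 772.
E = (772) × (38.5/19935.4) = 1.4909…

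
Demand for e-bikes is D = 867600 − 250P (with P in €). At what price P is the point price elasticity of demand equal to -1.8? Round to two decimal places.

Ed = −250P/(867600 − 250P). Set this equal to -1.8:
250P = 1.8·(867600 − 250P) ⇒ 250P(1 + 1.8) = 1.8·867600
P = 1.8·867600 / (250·2.8) = 2230.9714…

2230.97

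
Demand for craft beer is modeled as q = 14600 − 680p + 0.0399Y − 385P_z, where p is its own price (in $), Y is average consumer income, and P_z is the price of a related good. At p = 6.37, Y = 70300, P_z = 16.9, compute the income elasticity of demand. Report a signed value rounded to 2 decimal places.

0.43

At the given values, q = 14600 − 680(6.37) + 0.0399(70300) − 385(16.9) = 6566.87.
∂q/∂Y = 0.0399.
E = (0.0399) × (70300/6566.87) = 0.4271…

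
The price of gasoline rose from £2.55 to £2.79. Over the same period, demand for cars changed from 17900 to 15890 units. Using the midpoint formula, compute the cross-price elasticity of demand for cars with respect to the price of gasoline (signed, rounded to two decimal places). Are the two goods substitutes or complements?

-1.32; complements

%ΔQ_{cars} = (15890 − 17900)/avg = -2010/16895 = -0.118970…
%ΔP_{gasoline} = (2.79 − 2.55)/avg = 0.24/2.67 = 0.089887…
E_cross = (-2010/16895) / (0.24/2.67) = -1.3235…
E_cross < 0 ⇒ the goods are complements.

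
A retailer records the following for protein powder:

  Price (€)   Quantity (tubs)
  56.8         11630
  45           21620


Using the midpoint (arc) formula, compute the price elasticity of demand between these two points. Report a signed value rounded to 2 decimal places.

%ΔQ = (21620 − 11630) / [(11630 + 21620)/2] = 9990/16625 = 0.600902…
%ΔP = (45 − 56.8) / [(56.8 + 45)/2] = -11.8/50.9 = -0.231827…
Arc Ed = %ΔQ / %ΔP = (9990/16625) / (-11.8/50.9) = -2.5920…

-2.59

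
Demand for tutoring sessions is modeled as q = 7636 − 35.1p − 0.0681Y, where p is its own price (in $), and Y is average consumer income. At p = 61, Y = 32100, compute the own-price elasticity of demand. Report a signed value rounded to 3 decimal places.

At the given values, q = 7636 − 35.1(61) − 0.0681(32100) = 3308.89.
∂q/∂p = −35.1.
E = (-35.1) × (61/3308.89) = -0.64707…

-0.647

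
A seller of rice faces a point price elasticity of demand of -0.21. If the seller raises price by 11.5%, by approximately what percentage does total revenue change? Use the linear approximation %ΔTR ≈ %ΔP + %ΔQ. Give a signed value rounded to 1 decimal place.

+9.1%

%ΔQ ≈ Ed × %ΔP = (-0.21) × (+11.5%) = -2.4150%
%ΔTR ≈ %ΔP + %ΔQ = (+11.5%) + (-2.4150%) = +9.0850%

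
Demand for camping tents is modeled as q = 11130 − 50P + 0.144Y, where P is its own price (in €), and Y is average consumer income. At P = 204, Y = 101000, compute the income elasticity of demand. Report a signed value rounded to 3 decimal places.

0.940

At the given values, q = 11130 − 50(204) + 0.144(101000) = 15474.
∂q/∂Y = 0.144.
E = (0.144) × (101000/15474) = 0.93989…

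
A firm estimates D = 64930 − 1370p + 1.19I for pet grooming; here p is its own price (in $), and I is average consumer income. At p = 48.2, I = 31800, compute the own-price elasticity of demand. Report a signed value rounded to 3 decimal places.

-1.797

At the given values, D = 64930 − 1370(48.2) + 1.19(31800) = 36738.
∂D/∂p = −1370.
E = (-1370) × (48.2/36738) = -1.79743…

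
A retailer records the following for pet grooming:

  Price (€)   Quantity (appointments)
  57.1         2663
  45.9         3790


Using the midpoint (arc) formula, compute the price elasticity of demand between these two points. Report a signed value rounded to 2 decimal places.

-1.61

%ΔQ = (3790 − 2663) / [(2663 + 3790)/2] = 1127/3226.5 = 0.349294…
%ΔP = (45.9 − 57.1) / [(57.1 + 45.9)/2] = -11.2/51.5 = -0.217475…
Arc Ed = %ΔQ / %ΔP = (1127/3226.5) / (-11.2/51.5) = -1.6061…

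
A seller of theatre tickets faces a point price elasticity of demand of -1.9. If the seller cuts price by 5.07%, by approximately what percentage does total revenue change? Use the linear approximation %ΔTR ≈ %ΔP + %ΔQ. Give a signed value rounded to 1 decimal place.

%ΔQ ≈ Ed × %ΔP = (-1.9) × (-5.07%) = +9.6330%
%ΔTR ≈ %ΔP + %ΔQ = (-5.07%) + (+9.6330%) = +4.5630%

+4.6%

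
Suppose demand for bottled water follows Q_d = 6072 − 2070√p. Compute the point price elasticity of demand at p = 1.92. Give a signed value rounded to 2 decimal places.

dQ_d/dp = −2070/(2√p) = -746.947. At p = 1.92, Q_d = 3203.72.
Ed = (dQ_d/dp)·(p/Q_d) = (-746.947) × (1.92/3203.72) = -0.4476…

-0.45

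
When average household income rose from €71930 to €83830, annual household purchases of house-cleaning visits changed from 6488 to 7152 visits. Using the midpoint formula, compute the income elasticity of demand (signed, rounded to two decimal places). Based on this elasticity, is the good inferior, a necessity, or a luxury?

0.64; necessity

%ΔQ = (7152 − 6488)/[( 6488 + 7152)/2] = 664/6820 = 0.097360…
%ΔIncome = (83830 − 71930)/[( 71930 + 83830)/2] = 11900/77880 = 0.152799…
E_income = (664/6820) / (11900/77880) = 0.6371…
0 < E_income < 1 ⇒ normal good, necessity.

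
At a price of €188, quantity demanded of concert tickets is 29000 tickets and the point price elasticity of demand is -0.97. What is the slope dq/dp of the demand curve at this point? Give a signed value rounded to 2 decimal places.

Ed = (dq/dp)·(p/q) ⇒ dq/dp = Ed·q/p = (-0.97)·29000/188 = -149.6276…

-149.63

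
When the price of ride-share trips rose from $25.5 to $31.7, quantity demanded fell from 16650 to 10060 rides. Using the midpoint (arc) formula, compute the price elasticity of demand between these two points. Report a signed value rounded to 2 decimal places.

-2.28

%ΔQ = (10060 − 16650) / [(16650 + 10060)/2] = -6590/13355 = -0.493448…
%ΔP = (31.7 − 25.5) / [(25.5 + 31.7)/2] = 6.2/28.6 = 0.216783…
Arc Ed = %ΔQ / %ΔP = (-6590/13355) / (6.2/28.6) = -2.2762…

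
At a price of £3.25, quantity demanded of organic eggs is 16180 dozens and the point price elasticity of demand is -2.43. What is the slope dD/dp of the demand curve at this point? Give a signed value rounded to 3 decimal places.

-12097.662

Ed = (dD/dp)·(p/D) ⇒ dD/dp = Ed·D/p = (-2.43)·16180/3.25 = -12097.66153…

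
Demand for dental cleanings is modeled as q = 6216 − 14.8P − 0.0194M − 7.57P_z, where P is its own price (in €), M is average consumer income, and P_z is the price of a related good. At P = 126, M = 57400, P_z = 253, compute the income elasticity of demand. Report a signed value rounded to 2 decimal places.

At the given values, q = 6216 − 14.8(126) − 0.0194(57400) − 7.57(253) = 1322.43.
∂q/∂M = -0.0194.
E = (-0.0194) × (57400/1322.43) = -0.8420…

-0.84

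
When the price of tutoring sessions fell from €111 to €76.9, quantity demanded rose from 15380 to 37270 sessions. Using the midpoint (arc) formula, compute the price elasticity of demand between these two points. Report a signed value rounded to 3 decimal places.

%ΔQ = (37270 − 15380) / [(15380 + 37270)/2] = 21890/26325 = 0.831528…
%ΔP = (76.9 − 111) / [(111 + 76.9)/2] = -34.1/93.95 = -0.362959…
Arc Ed = %ΔQ / %ΔP = (21890/26325) / (-34.1/93.95) = -2.29097…

-2.291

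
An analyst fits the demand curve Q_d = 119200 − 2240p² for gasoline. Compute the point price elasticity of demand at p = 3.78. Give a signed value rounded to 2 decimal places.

-0.73

dQ_d/dp = −2·2240·p = -16934.4. At p = 3.78, Q_d = 87193.984.
Ed = (dQ_d/dp)·(p/Q_d) = (-16934.4) × (3.78/87193.984) = -0.7341…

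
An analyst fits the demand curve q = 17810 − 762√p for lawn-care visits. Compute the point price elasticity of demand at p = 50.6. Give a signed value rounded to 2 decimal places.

dq/dp = −762/(2√p) = -53.5611. At p = 50.6, q = 12389.6.
Ed = (dq/dp)·(p/q) = (-53.5611) × (50.6/12389.6) = -0.2187…

-0.22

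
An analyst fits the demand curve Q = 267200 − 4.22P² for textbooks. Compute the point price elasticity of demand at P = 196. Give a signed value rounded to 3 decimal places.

-3.085

dQ/dP = −2·4.22·P = -1654.24. At P = 196, Q = 105084.48.
Ed = (dQ/dP)·(P/Q) = (-1654.24) × (196/105084.48) = -3.08543…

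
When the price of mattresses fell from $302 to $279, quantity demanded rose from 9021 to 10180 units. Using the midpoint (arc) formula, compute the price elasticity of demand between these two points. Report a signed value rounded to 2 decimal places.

-1.52

%ΔQ = (10180 − 9021) / [(9021 + 10180)/2] = 1159/9600.5 = 0.120722…
%ΔP = (279 − 302) / [(302 + 279)/2] = -23/290.5 = -0.079173…
Arc Ed = %ΔQ / %ΔP = (1159/9600.5) / (-23/290.5) = -1.5247…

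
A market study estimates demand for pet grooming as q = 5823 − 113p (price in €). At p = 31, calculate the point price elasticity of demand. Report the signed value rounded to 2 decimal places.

dq/dp = −113. At p = 31, q = 5823 − 113(31) = 2320.
Ed = (dq/dp)·(p/q) = −113 × (31/2320) = -1.5099…

-1.51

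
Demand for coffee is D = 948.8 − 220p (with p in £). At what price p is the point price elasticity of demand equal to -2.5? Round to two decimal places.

3.08

Ed = −220p/(948.8 − 220p). Set this equal to -2.5:
220p = 2.5·(948.8 − 220p) ⇒ 220p(1 + 2.5) = 2.5·948.8
p = 2.5·948.8 / (220·3.5) = 3.0805…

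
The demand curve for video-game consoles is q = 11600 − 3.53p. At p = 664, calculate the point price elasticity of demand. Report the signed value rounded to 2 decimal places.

-0.25

dq/dp = −3.53. At p = 664, q = 11600 − 3.53(664) = 9256.08.
Ed = (dq/dp)·(p/q) = −3.53 × (664/9256.08) = -0.2532…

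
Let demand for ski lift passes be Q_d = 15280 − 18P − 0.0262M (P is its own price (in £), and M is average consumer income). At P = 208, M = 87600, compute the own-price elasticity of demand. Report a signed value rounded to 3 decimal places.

-0.405

At the given values, Q_d = 15280 − 18(208) − 0.0262(87600) = 9240.88.
∂Q_d/∂P = −18.
E = (-18) × (208/9240.88) = -0.40515…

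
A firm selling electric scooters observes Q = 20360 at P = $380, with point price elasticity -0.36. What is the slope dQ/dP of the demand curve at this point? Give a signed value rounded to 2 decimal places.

-19.29

Ed = (dQ/dP)·(P/Q) ⇒ dQ/dP = Ed·Q/P = (-0.36)·20360/380 = -19.2884…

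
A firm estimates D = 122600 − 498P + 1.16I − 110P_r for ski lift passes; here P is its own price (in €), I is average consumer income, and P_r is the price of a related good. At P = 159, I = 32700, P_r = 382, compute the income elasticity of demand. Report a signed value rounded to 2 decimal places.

0.96

At the given values, D = 122600 − 498(159) + 1.16(32700) − 110(382) = 39330.
∂D/∂I = 1.16.
E = (1.16) × (32700/39330) = 0.9644…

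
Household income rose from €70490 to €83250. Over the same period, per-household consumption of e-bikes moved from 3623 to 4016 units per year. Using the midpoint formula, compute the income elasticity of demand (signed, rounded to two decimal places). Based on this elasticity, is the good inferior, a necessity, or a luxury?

0.62; necessity

%ΔQ = (4016 − 3623)/[( 3623 + 4016)/2] = 393/3819.5 = 0.102893…
%ΔIncome = (83250 − 70490)/[( 70490 + 83250)/2] = 12760/76870 = 0.165994…
E_income = (393/3819.5) / (12760/76870) = 0.6198…
0 < E_income < 1 ⇒ normal good, necessity.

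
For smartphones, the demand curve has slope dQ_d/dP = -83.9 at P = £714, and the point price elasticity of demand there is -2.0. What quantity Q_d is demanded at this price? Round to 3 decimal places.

29952.300

Ed = (dQ_d/dP)·(P/Q_d) ⇒ Q_d = (dQ_d/dP)·P/Ed = (-83.9)·714/(-2.0) = 29952.3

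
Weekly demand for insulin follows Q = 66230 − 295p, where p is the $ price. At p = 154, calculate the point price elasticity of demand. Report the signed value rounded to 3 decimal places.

-2.184

dQ/dp = −295. At p = 154, Q = 66230 − 295(154) = 20800.
Ed = (dQ/dp)·(p/Q) = −295 × (154/20800) = -2.18413…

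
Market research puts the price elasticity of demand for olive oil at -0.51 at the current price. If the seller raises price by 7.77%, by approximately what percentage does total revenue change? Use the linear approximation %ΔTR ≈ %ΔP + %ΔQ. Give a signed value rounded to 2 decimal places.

%ΔQ ≈ Ed × %ΔP = (-0.51) × (+7.77%) = -3.9627%
%ΔTR ≈ %ΔP + %ΔQ = (+7.77%) + (-3.9627%) = +3.8073%

+3.81%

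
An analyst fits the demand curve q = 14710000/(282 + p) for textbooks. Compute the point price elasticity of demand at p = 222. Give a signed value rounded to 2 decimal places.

-0.44

dq/dp = −14710000/(282 + p)² = -57.9097. At p = 222, q = 29186.5.
Ed = (dq/dp)·(p/q) = (-57.9097) × (222/29186.5) = -0.4404…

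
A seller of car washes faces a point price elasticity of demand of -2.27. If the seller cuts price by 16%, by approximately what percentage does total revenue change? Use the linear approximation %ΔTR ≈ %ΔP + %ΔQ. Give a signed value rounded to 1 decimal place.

%ΔQ ≈ Ed × %ΔP = (-2.27) × (-16%) = +36.3200%
%ΔTR ≈ %ΔP + %ΔQ = (-16%) + (+36.3200%) = +20.3200%

+20.3%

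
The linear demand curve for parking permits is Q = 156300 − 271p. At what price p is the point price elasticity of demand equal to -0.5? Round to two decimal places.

Ed = −271p/(156300 − 271p). Set this equal to -0.5:
271p = 0.5·(156300 − 271p) ⇒ 271p(1 + 0.5) = 0.5·156300
p = 0.5·156300 / (271·1.5) = 192.2509…

192.25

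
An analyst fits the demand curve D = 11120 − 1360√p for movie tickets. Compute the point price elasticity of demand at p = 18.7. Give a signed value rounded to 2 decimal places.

dD/dp = −1360/(2√p) = -157.249. At p = 18.7, D = 5238.88.
Ed = (dD/dp)·(p/D) = (-157.249) × (18.7/5238.88) = -0.5612…

-0.56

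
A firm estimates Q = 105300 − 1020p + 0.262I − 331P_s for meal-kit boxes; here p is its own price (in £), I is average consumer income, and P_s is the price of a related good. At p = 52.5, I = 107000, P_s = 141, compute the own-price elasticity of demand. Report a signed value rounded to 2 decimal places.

At the given values, Q = 105300 − 1020(52.5) + 0.262(107000) − 331(141) = 33113.
∂Q/∂p = −1020.
E = (-1020) × (52.5/33113) = -1.6171…

-1.62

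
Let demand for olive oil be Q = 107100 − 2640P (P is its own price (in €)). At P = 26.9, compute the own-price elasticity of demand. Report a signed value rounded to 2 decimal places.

At the given values, Q = 107100 − 2640(26.9) = 36084.
∂Q/∂P = −2640.
E = (-2640) × (26.9/36084) = -1.9680…

-1.97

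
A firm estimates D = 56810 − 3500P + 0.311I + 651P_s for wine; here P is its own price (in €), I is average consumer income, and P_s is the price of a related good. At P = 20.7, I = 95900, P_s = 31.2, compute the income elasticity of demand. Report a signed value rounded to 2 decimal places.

0.86

At the given values, D = 56810 − 3500(20.7) + 0.311(95900) + 651(31.2) = 34496.1.
∂D/∂I = 0.311.
E = (0.311) × (95900/34496.1) = 0.8645…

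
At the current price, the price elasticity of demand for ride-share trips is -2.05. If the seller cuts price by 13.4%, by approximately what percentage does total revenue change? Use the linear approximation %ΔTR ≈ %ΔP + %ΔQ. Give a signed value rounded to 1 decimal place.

%ΔQ ≈ Ed × %ΔP = (-2.05) × (-13.4%) = +27.4700%
%ΔTR ≈ %ΔP + %ΔQ = (-13.4%) + (+27.4700%) = +14.0700%

+14.1%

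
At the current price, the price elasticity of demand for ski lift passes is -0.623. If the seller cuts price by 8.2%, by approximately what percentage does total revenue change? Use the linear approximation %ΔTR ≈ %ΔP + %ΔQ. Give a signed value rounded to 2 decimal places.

-3.09%

%ΔQ ≈ Ed × %ΔP = (-0.623) × (-8.2%) = +5.1086%
%ΔTR ≈ %ΔP + %ΔQ = (-8.2%) + (+5.1086%) = -3.0914%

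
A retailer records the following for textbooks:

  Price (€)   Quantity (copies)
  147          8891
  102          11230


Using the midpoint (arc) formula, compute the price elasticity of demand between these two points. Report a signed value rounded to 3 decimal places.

%ΔQ = (11230 − 8891) / [(8891 + 11230)/2] = 2339/10060.5 = 0.232493…
%ΔP = (102 − 147) / [(147 + 102)/2] = -45/124.5 = -0.361445…
Arc Ed = %ΔQ / %ΔP = (2339/10060.5) / (-45/124.5) = -0.64323…

-0.643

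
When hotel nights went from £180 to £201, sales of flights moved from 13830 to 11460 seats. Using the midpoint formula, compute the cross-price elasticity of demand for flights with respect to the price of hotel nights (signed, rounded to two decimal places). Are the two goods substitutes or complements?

-1.70; complements

%ΔQ_{flights} = (11460 − 13830)/avg = -2370/12645 = -0.187425…
%ΔP_{hotel nights} = (201 − 180)/avg = 21/190.5 = 0.110236…
E_cross = (-2370/12645) / (21/190.5) = -1.7002…
E_cross < 0 ⇒ the goods are complements.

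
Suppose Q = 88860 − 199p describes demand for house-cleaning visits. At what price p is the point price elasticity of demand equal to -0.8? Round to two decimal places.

198.46

Ed = −199p/(88860 − 199p). Set this equal to -0.8:
199p = 0.8·(88860 − 199p) ⇒ 199p(1 + 0.8) = 0.8·88860
p = 0.8·88860 / (199·1.8) = 198.4589…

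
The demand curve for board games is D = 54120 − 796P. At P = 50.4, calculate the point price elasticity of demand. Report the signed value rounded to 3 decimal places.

dD/dP = −796. At P = 50.4, D = 54120 − 796(50.4) = 14001.6.
Ed = (dD/dP)·(P/D) = −796 × (50.4/14001.6) = -2.86527…

-2.865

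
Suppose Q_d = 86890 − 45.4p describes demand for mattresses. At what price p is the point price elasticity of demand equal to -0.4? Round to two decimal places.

546.82

Ed = −45.4p/(86890 − 45.4p). Set this equal to -0.4:
45.4p = 0.4·(86890 − 45.4p) ⇒ 45.4p(1 + 0.4) = 0.4·86890
p = 0.4·86890 / (45.4·1.4) = 546.8219…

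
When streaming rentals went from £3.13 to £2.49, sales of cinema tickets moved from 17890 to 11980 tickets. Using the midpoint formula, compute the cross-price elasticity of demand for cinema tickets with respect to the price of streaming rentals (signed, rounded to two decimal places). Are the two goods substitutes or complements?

1.74; substitutes

%ΔQ_{cinema tickets} = (11980 − 17890)/avg = -5910/14935 = -0.395714…
%ΔP_{streaming rentals} = (2.49 − 3.13)/avg = -0.64/2.81 = -0.227758…
E_cross = (-5910/14935) / (-0.64/2.81) = 1.7374…
E_cross > 0 ⇒ the goods are substitutes.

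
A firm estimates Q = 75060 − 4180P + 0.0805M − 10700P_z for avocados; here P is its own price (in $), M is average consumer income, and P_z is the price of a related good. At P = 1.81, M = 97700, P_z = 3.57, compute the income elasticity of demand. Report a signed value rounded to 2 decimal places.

0.21

At the given values, Q = 75060 − 4180(1.81) + 0.0805(97700) − 10700(3.57) = 37160.05.
∂Q/∂M = 0.0805.
E = (0.0805) × (97700/37160.05) = 0.2116…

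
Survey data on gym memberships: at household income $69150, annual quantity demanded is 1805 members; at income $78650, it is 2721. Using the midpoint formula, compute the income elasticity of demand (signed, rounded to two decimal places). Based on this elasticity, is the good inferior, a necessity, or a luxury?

3.15; luxury

%ΔQ = (2721 − 1805)/[( 1805 + 2721)/2] = 916/2263 = 0.404772…
%ΔIncome = (78650 − 69150)/[( 69150 + 78650)/2] = 9500/73900 = 0.128552…
E_income = (916/2263) / (9500/73900) = 3.1487…
E_income > 1 ⇒ normal good, luxury.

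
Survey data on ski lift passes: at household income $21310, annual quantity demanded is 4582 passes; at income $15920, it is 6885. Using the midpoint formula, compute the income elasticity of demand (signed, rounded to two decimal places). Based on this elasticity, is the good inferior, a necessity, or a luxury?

-1.39; inferior

%ΔQ = (6885 − 4582)/[( 4582 + 6885)/2] = 2303/5733.5 = 0.401674…
%ΔIncome = (15920 − 21310)/[( 21310 + 15920)/2] = -5390/18615 = -0.289551…
E_income = (2303/5733.5) / (-5390/18615) = -1.3872…
E_income < 0 ⇒ inferior good.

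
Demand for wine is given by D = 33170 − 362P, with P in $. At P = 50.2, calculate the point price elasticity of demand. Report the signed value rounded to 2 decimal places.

-1.21

dD/dP = −362. At P = 50.2, D = 33170 − 362(50.2) = 14997.6.
Ed = (dD/dP)·(P/D) = −362 × (50.2/14997.6) = -1.2116…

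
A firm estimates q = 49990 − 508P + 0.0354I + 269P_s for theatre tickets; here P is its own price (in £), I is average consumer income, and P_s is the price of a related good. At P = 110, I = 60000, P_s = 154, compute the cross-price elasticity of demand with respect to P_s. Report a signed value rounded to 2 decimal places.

1.10

At the given values, q = 49990 − 508(110) + 0.0354(60000) + 269(154) = 37660.
∂q/∂P_s = 269.
E = (269) × (154/37660) = 1.1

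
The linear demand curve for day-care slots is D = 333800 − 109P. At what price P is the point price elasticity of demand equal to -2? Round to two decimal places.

Ed = −109P/(333800 − 109P). Set this equal to -2:
109P = 2·(333800 − 109P) ⇒ 109P(1 + 2) = 2·333800
P = 2·333800 / (109·3) = 2041.5902…

2041.59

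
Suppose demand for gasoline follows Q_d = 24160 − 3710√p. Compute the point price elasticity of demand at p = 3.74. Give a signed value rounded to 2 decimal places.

dQ_d/dp = −3710/(2√p) = -959.198. At p = 3.74, Q_d = 16985.2.
Ed = (dQ_d/dp)·(p/Q_d) = (-959.198) × (3.74/16985.2) = -0.2112…

-0.21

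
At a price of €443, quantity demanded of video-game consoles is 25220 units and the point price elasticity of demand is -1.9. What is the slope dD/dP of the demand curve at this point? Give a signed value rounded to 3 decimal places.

-108.167

Ed = (dD/dP)·(P/D) ⇒ dD/dP = Ed·D/P = (-1.9)·25220/443 = -108.16704…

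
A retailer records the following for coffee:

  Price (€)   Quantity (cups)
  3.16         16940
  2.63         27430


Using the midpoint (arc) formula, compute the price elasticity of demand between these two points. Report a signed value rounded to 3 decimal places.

-2.583

%ΔQ = (27430 − 16940) / [(16940 + 27430)/2] = 10490/22185 = 0.472842…
%ΔP = (2.63 − 3.16) / [(3.16 + 2.63)/2] = -0.53/2.895 = -0.183074…
Arc Ed = %ΔQ / %ΔP = (10490/22185) / (-0.53/2.895) = -2.58278…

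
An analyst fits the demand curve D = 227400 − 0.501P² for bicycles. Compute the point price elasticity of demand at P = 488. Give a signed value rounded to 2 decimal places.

-2.21

dD/dP = −2·0.501·P = -488.976. At P = 488, D = 108089.856.
Ed = (dD/dP)·(P/D) = (-488.976) × (488/108089.856) = -2.2076…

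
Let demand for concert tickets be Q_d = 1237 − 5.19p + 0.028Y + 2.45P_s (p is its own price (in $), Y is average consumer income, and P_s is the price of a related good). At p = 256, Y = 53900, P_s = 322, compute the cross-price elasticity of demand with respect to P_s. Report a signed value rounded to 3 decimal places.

At the given values, Q_d = 1237 − 5.19(256) + 0.028(53900) + 2.45(322) = 2206.46.
∂Q_d/∂P_s = 2.45.
E = (2.45) × (322/2206.46) = 0.35754…

0.358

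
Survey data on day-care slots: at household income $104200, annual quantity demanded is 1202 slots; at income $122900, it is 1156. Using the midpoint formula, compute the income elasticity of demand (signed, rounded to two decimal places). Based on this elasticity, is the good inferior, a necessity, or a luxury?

-0.24; inferior

%ΔQ = (1156 − 1202)/[( 1202 + 1156)/2] = -46/1179 = -0.039016…
%ΔIncome = (122900 − 104200)/[( 104200 + 122900)/2] = 18700/113550 = 0.164685…
E_income = (-46/1179) / (18700/113550) = -0.2369…
E_income < 0 ⇒ inferior good.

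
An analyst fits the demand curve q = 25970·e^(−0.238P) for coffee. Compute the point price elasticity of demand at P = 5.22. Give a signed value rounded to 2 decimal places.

dq/dP = −0.238·q = -1784.43. At P = 5.22, q = 7497.59.
Ed = (dq/dP)·(P/q) = (-1784.43) × (5.22/7497.59) = -1.2423…

-1.24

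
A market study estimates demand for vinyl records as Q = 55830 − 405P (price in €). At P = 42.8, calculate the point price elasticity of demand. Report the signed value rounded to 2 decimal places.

dQ/dP = −405. At P = 42.8, Q = 55830 − 405(42.8) = 38496.
Ed = (dQ/dP)·(P/Q) = −405 × (42.8/38496) = -0.4502…

-0.45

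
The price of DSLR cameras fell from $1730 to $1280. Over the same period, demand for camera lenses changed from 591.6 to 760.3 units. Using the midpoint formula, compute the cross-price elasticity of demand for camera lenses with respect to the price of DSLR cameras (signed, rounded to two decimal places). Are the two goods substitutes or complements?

-0.83; complements

%ΔQ_{camera lenses} = (760.3 − 591.6)/avg = 168.7/675.95 = 0.249574…
%ΔP_{DSLR cameras} = (1280 − 1730)/avg = -450/1505 = -0.299003…
E_cross = (168.7/675.95) / (-450/1505) = -0.8346…
E_cross < 0 ⇒ the goods are complements.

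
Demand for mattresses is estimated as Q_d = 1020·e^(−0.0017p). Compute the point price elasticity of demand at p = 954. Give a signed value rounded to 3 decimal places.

dQ_d/dp = −0.0017·Q_d = -0.342539. At p = 954, Q_d = 201.494.
Ed = (dQ_d/dp)·(p/Q_d) = (-0.342539) × (954/201.494) = -1.6218

-1.622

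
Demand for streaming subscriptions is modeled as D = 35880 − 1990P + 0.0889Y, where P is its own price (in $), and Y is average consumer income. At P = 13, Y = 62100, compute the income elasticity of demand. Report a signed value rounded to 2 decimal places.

At the given values, D = 35880 − 1990(13) + 0.0889(62100) = 15530.69.
∂D/∂Y = 0.0889.
E = (0.0889) × (62100/15530.69) = 0.3554…

0.36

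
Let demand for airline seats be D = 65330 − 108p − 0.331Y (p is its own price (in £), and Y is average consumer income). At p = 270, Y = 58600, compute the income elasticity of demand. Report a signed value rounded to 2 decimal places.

-1.16

At the given values, D = 65330 − 108(270) − 0.331(58600) = 16773.4.
∂D/∂Y = -0.331.
E = (-0.331) × (58600/16773.4) = -1.1563…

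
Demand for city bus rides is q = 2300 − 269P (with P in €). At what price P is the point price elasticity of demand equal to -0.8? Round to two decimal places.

3.80

Ed = −269P/(2300 − 269P). Set this equal to -0.8:
269P = 0.8·(2300 − 269P) ⇒ 269P(1 + 0.8) = 0.8·2300
P = 0.8·2300 / (269·1.8) = 3.8000…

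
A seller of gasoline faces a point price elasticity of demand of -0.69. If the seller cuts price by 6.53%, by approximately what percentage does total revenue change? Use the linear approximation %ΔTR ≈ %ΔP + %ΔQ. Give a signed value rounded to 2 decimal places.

-2.02%

%ΔQ ≈ Ed × %ΔP = (-0.69) × (-6.53%) = +4.5057%
%ΔTR ≈ %ΔP + %ΔQ = (-6.53%) + (+4.5057%) = -2.0243%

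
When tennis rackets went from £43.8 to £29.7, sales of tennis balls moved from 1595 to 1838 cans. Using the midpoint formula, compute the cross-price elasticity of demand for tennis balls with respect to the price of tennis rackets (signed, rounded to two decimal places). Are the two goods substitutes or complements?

-0.37; complements

%ΔQ_{tennis balls} = (1838 − 1595)/avg = 243/1716.5 = 0.141567…
%ΔP_{tennis rackets} = (29.7 − 43.8)/avg = -14.1/36.75 = -0.383673…
E_cross = (243/1716.5) / (-14.1/36.75) = -0.3689…
E_cross < 0 ⇒ the goods are complements.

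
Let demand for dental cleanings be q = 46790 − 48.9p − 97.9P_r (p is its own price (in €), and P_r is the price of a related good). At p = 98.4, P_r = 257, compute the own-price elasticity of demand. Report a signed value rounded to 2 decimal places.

-0.29

At the given values, q = 46790 − 48.9(98.4) − 97.9(257) = 16817.94.
∂q/∂p = −48.9.
E = (-48.9) × (98.4/16817.94) = -0.2861…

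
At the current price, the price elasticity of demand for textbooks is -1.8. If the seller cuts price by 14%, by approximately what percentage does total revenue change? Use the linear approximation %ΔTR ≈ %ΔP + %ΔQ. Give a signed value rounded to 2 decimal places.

%ΔQ ≈ Ed × %ΔP = (-1.8) × (-14%) = +25.2000%
%ΔTR ≈ %ΔP + %ΔQ = (-14%) + (+25.2000%) = +11.2000%

+11.20%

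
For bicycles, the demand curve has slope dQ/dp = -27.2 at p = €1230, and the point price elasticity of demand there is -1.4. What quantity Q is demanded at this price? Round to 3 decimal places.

23897.143

Ed = (dQ/dp)·(p/Q) ⇒ Q = (dQ/dp)·p/Ed = (-27.2)·1230/(-1.4) = 23897.14285…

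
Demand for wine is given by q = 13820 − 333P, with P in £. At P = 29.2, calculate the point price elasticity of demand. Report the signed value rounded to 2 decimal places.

dq/dP = −333. At P = 29.2, q = 13820 − 333(29.2) = 4096.4.
Ed = (dq/dP)·(P/q) = −333 × (29.2/4096.4) = -2.3736…

-2.37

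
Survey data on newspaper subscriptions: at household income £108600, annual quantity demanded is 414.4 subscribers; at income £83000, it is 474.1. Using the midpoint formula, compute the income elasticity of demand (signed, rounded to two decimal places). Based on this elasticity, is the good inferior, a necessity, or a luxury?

%ΔQ = (474.1 − 414.4)/[( 414.4 + 474.1)/2] = 59.7/444.25 = 0.134383…
%ΔIncome = (83000 − 108600)/[( 108600 + 83000)/2] = -25600/95800 = -0.267223…
E_income = (59.7/444.25) / (-25600/95800) = -0.5028…
E_income < 0 ⇒ inferior good.

-0.50; inferior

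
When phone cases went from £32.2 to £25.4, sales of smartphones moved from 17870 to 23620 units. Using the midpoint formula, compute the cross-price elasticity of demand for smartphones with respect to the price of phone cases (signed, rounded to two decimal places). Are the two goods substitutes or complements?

-1.17; complements

%ΔQ_{smartphones} = (23620 − 17870)/avg = 5750/20745 = 0.277175…
%ΔP_{phone cases} = (25.4 − 32.2)/avg = -6.8/28.8 = -0.236111…
E_cross = (5750/20745) / (-6.8/28.8) = -1.1739…
E_cross < 0 ⇒ the goods are complements.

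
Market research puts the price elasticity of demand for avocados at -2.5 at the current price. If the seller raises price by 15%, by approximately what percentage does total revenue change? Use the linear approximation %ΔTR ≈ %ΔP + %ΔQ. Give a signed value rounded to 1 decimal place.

%ΔQ ≈ Ed × %ΔP = (-2.5) × (+15%) = -37.5000%
%ΔTR ≈ %ΔP + %ΔQ = (+15%) + (-37.5000%) = -22.5000%

-22.5%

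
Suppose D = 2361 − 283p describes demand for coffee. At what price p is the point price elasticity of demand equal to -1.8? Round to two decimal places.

5.36

Ed = −283p/(2361 − 283p). Set this equal to -1.8:
283p = 1.8·(2361 − 283p) ⇒ 283p(1 + 1.8) = 1.8·2361
p = 1.8·2361 / (283·2.8) = 5.3632…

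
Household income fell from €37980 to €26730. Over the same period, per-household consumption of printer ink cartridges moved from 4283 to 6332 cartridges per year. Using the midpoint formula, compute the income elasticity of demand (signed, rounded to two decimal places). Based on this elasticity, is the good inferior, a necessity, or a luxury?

-1.11; inferior

%ΔQ = (6332 − 4283)/[( 4283 + 6332)/2] = 2049/5307.5 = 0.386057…
%ΔIncome = (26730 − 37980)/[( 37980 + 26730)/2] = -11250/32355 = -0.347705…
E_income = (2049/5307.5) / (-11250/32355) = -1.1103…
E_income < 0 ⇒ inferior good.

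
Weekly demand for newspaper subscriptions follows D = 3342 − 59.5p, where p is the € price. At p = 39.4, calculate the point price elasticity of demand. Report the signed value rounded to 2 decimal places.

dD/dp = −59.5. At p = 39.4, D = 3342 − 59.5(39.4) = 997.7.
Ed = (dD/dp)·(p/D) = −59.5 × (39.4/997.7) = -2.3497…

-2.35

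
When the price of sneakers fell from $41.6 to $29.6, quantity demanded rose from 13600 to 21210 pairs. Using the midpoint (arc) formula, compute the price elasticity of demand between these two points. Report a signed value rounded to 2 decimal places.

%ΔQ = (21210 − 13600) / [(13600 + 21210)/2] = 7610/17405 = 0.437230…
%ΔP = (29.6 − 41.6) / [(41.6 + 29.6)/2] = -12/35.6 = -0.337078…
Arc Ed = %ΔQ / %ΔP = (7610/17405) / (-12/35.6) = -1.2971…

-1.30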